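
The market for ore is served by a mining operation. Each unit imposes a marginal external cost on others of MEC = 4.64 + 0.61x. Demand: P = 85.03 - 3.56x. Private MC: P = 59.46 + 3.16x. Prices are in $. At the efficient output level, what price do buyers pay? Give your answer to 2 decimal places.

Social marginal cost = private MC + MEC = 64.10 + 3.77x.
Set SMC = demand: 64.10 + 3.77x = 85.03 - 3.56x → x* = 2.8554.
Consumer price on the demand curve at x*: 85.03 − 3.56×2.8554 = 74.8648.

P = $74.86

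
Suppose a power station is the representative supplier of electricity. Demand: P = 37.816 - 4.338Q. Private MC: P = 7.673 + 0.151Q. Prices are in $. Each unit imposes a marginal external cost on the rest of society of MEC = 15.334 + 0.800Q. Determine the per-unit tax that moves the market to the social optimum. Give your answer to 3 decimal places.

Social marginal cost = private MC + MEC = 23.007 + 0.951Q.
Set SMC = demand: 23.007 + 0.951Q = 37.816 - 4.338Q → Q* = 2.8000.
The Pigouvian tax equals MEC at Q*: 15.334 + 0.800×2.8000 = 17.5740.

tax = $17.574 per unit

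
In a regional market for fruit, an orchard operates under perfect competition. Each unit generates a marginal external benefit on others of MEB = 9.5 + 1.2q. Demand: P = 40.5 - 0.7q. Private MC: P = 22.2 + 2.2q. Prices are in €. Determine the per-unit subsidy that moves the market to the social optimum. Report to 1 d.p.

subsidy = €29.1 per unit

Social marginal cost = private MC − MEB = 12.7 + q.
Set SMC = demand: 12.7 + q = 40.5 - 0.7q → q* = 16.3529.
The Pigouvian subsidy equals MEB at q*: 9.5 + 1.2×16.3529 = 29.1235.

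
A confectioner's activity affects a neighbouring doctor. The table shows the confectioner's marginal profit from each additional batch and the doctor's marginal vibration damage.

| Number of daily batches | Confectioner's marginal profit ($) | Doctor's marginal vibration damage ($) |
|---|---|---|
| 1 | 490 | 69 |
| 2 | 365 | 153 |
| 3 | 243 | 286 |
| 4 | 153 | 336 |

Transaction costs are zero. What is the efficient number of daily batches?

Bargaining reaches the level where marginal profit last exceeds marginal vibration damage.
That holds through level 2 (365 ≥ 153) but not at 3 (243 < 286).

2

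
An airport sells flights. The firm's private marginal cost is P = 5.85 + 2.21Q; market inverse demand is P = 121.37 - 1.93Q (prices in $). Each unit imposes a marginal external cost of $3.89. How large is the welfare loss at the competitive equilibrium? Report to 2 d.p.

Market equilibrium (private): 5.85 + 2.21Q = 121.37 - 1.93Q → Q_m = 27.9034.
Social marginal cost = private MC + MEC = 9.74 + 2.21Q.
Set SMC = demand: 9.74 + 2.21Q = 121.37 - 1.93Q → Q* = 26.9638.
The welfare-loss triangle has base |Q_m − Q*| and height MEC(Q_m) (the vertical gap between SMC and demand is zero at Q* and MEC at Q_m).
DWL = ½ × 0.9396 × 3.8900 = 1.8275.

DWL = $1.83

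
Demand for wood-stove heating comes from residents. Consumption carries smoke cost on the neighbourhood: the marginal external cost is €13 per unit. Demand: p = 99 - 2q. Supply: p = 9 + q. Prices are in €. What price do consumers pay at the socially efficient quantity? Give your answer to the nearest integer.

P = €48

Social marginal benefit = demand − MEC = 86 - 2q.
Set SMB = MC: 86 - 2q = 9 + q → q* = 25.6667.
Consumer price on the demand curve at q*: 99 − 2×25.6667 = 47.6666.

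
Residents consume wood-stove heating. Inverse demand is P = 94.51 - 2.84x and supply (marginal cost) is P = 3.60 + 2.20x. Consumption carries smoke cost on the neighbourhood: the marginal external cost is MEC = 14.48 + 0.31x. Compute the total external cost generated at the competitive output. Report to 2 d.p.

Market equilibrium (private): 3.60 + 2.20x = 94.51 - 2.84x → x_m = 18.0377.
Total external cost = ∫₀^{x_m} (14.48 + 0.31x) dx = 14.48×18.0377 + ½×0.31×18.0377² = 311.6165.

311.62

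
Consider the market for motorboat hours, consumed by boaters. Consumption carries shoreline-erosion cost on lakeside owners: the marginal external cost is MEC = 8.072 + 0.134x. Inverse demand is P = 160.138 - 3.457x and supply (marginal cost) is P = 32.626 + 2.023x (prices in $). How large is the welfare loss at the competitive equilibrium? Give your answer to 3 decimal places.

DWL = $11.152

Market equilibrium (private): 32.626 + 2.023x = 160.138 - 3.457x → x_m = 23.2686.
Social marginal benefit = demand − MEC = 152.066 - 3.591x.
Set SMB = MC: 152.066 - 3.591x = 32.626 + 2.023x → x* = 21.2754.
Height of the DWL triangle at x_m is MC(x_m) − SMB(x_m) = MEC(x_m) = 11.1900.
DWL = ½ × 1.9932 × 11.1900 = 11.1520.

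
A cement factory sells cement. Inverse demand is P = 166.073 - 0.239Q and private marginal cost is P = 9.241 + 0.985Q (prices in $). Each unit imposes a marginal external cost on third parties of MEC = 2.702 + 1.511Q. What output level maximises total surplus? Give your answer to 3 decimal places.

Q* = 56.355

Social marginal cost = private MC + MEC = 11.943 + 2.496Q.
Set SMC = demand: 11.943 + 2.496Q = 166.073 - 0.239Q → Q* = 56.3547.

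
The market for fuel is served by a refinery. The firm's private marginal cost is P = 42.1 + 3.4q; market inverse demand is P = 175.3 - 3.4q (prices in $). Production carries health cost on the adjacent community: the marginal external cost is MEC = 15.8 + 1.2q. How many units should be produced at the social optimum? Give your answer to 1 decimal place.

q* = 14.7

Social marginal cost = private MC + MEC = 57.9 + 4.6q.
Set SMC = demand: 57.9 + 4.6q = 175.3 - 3.4q → q* = 14.6750.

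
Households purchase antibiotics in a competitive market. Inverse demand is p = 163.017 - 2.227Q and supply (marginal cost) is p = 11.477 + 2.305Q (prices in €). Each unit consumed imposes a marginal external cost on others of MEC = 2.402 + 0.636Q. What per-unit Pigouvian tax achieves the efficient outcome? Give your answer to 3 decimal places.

tax = €20.756 per unit

Social marginal benefit = demand − MEC = 160.615 - 2.863Q.
Set SMB = MC: 160.615 - 2.863Q = 11.477 + 2.305Q → Q* = 28.8580.
The Pigouvian tax equals MEC at Q*: 2.402 + 0.636×28.8580 = 20.7557.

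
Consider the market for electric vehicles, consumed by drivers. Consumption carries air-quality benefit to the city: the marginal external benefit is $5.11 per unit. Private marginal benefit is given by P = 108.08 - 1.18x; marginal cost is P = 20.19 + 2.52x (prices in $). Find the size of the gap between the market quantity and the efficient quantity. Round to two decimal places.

Market equilibrium (private): 20.19 + 2.52x = 108.08 - 1.18x → x_m = 23.7541.
Social marginal benefit = demand + MEB = 113.19 - 1.18x.
Set SMB = MC: 113.19 - 1.18x = 20.19 + 2.52x → x* = 25.1351.
Gap = |23.7541 − 25.1351| = 1.3810.

1.38 units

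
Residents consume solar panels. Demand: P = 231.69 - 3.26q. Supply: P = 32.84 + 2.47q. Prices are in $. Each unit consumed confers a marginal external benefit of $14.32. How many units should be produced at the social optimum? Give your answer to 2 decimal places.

q* = 37.20

Social marginal benefit = demand + MEB = 246.01 - 3.26q.
Set SMB = MC: 246.01 - 3.26q = 32.84 + 2.47q → q* = 37.2024.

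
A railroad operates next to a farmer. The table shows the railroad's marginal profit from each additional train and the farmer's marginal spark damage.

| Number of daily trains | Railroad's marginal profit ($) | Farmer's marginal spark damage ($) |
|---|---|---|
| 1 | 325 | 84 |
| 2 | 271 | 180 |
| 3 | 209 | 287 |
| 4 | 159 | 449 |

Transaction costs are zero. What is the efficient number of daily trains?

Bargaining reaches the level where marginal profit last exceeds marginal spark damage.
That holds through level 2 (271 ≥ 180) but not at 3 (209 < 287).

2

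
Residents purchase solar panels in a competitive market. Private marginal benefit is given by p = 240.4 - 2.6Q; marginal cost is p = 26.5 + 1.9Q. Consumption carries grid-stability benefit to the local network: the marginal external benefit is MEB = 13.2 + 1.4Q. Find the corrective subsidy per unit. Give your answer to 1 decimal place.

Social marginal benefit = demand + MEB = 253.6 - 1.2Q.
Set SMB = MC: 253.6 - 1.2Q = 26.5 + 1.9Q → Q* = 73.2581.
The Pigouvian subsidy equals MEB at Q*: 13.2 + 1.4×73.2581 = 115.7613.

subsidy = 115.8 per unit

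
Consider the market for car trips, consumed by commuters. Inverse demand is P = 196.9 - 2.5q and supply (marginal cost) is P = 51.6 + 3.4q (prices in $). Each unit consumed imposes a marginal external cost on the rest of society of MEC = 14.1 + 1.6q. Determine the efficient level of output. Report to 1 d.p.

Social marginal benefit = demand − MEC = 182.8 - 4.1q.
Set SMB = MC: 182.8 - 4.1q = 51.6 + 3.4q → q* = 17.4933.

q* = 17.5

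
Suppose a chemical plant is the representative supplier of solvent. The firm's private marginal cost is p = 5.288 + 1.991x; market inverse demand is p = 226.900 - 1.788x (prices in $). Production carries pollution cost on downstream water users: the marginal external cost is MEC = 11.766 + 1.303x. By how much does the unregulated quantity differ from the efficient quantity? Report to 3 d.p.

17.351 units

Market equilibrium (private): 5.288 + 1.991x = 226.900 - 1.788x → x_m = 58.6430.
Social marginal cost = private MC + MEC = 17.054 + 3.294x.
Set SMC = demand: 17.054 + 3.294x = 226.900 - 1.788x → x* = 41.2920.
Gap = |58.6430 − 41.2920| = 17.3510.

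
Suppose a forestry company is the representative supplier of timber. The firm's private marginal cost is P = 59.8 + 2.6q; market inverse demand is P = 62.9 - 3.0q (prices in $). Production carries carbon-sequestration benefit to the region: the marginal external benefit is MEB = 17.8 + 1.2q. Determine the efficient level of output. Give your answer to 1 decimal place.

Social marginal cost = private MC − MEB = 42.0 + 1.4q.
Set SMC = demand: 42.0 + 1.4q = 62.9 - 3.0q → q* = 4.7500.

q* = 4.8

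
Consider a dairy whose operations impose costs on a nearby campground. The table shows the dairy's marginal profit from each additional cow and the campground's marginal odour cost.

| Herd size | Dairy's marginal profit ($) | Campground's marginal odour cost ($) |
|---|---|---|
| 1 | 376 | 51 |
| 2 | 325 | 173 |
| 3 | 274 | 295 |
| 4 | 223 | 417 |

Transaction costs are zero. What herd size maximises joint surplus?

2

Bargaining reaches the level where marginal profit last exceeds marginal odour cost.
That holds through level 2 (325 ≥ 173) but not at 3 (274 < 295).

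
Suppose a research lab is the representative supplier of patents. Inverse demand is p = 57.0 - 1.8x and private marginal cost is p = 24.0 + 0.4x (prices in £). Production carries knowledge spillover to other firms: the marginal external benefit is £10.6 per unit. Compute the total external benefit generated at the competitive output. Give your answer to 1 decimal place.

Market equilibrium (private): 24.0 + 0.4x = 57.0 - 1.8x → x_m = 15.0000.
Total external benefit = MEB × x_m = 10.6 × 15.0000 = 159.0000.

£159.0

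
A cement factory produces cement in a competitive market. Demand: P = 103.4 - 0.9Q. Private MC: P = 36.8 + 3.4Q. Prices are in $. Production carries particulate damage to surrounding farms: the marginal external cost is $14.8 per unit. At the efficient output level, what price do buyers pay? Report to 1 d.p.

Social marginal cost = private MC + MEC = 51.6 + 3.4Q.
Set SMC = demand: 51.6 + 3.4Q = 103.4 - 0.9Q → Q* = 12.0465.
Consumer price on the demand curve at Q*: 103.4 − 0.9×12.0465 = 92.5582.

P = $92.6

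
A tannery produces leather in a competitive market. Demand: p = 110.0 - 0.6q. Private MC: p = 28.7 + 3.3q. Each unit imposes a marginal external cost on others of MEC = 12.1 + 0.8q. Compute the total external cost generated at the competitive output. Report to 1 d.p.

Market equilibrium (private): 28.7 + 3.3q = 110.0 - 0.6q → q_m = 20.8462.
Total external cost = ∫₀^{q_m} (12.1 + 0.8q) dq = 12.1×20.8462 + ½×0.8×20.8462² = 426.0646.

426.1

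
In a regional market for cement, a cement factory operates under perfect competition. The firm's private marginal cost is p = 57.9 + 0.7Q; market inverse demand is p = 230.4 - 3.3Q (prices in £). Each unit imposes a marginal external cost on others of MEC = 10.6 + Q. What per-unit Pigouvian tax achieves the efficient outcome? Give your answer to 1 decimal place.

tax = £43.0 per unit

Social marginal cost = private MC + MEC = 68.5 + 1.7Q.
Set SMC = demand: 68.5 + 1.7Q = 230.4 - 3.3Q → Q* = 32.3800.
The Pigouvian tax equals MEC at Q*: 10.6 + 1.0×32.3800 = 42.9800.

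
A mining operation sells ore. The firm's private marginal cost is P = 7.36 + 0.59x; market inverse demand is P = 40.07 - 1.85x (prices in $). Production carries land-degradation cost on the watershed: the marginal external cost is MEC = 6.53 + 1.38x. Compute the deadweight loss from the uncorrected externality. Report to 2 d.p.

Market equilibrium (private): 7.36 + 0.59x = 40.07 - 1.85x → x_m = 13.4057.
Social marginal cost = private MC + MEC = 13.89 + 1.97x.
Set SMC = demand: 13.89 + 1.97x = 40.07 - 1.85x → x* = 6.8534.
Between x* and x_m the wedge SMC − demand runs linearly from 0 to MEC(x_m), so the loss is a triangle.
DWL = ½ × 6.5523 × 25.0299 = 82.0017.

DWL = $82.00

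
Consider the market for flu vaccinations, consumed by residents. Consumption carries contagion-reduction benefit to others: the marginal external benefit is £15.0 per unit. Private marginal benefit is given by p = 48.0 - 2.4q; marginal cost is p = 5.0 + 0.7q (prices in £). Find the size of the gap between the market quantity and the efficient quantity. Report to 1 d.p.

Market equilibrium (private): 5.0 + 0.7q = 48.0 - 2.4q → q_m = 13.8710.
Social marginal benefit = demand + MEB = 63.0 - 2.4q.
Set SMB = MC: 63.0 - 2.4q = 5.0 + 0.7q → q* = 18.7097.
Gap = |13.8710 − 18.7097| = 4.8387.

4.8 units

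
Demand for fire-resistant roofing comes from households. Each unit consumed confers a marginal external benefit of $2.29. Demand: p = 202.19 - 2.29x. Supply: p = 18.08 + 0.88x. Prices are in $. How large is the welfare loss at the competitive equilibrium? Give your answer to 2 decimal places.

DWL = $0.83

Market equilibrium (private): 18.08 + 0.88x = 202.19 - 2.29x → x_m = 58.0789.
Social marginal benefit = demand + MEB = 204.48 - 2.29x.
Set SMB = MC: 204.48 - 2.29x = 18.08 + 0.88x → x* = 58.8013.
Between x* and x_m the wedge SMB − MC runs linearly from 0 to MEB(x_m), so the loss is a triangle.
DWL = ½ × 0.7224 × 2.2900 = 0.8271.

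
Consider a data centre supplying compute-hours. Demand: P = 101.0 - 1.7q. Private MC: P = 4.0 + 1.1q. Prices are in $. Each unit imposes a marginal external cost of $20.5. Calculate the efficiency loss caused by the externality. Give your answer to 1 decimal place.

Market equilibrium (private): 4.0 + 1.1q = 101.0 - 1.7q → q_m = 34.6429.
Social marginal cost = private MC + MEC = 24.5 + 1.1q.
Set SMC = demand: 24.5 + 1.1q = 101.0 - 1.7q → q* = 27.3214.
Between q* and q_m the wedge SMC − demand runs linearly from 0 to MEC(q_m), so the loss is a triangle.
DWL = ½ × 7.3215 × 20.5000 = 75.0454.

DWL = $75.0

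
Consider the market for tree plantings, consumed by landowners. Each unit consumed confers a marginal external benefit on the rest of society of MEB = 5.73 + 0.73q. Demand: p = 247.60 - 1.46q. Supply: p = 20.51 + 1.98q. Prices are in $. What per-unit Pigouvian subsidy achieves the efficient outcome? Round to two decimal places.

subsidy = $68.45 per unit

Social marginal benefit = demand + MEB = 253.33 - 0.73q.
Set SMB = MC: 253.33 - 0.73q = 20.51 + 1.98q → q* = 85.9114.
The Pigouvian subsidy equals MEB at q*: 5.73 + 0.73×85.9114 = 68.4453.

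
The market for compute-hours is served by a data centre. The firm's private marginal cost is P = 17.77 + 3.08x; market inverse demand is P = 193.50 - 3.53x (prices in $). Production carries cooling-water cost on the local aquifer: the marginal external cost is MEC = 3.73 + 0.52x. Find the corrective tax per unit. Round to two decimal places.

tax = $16.27 per unit

Social marginal cost = private MC + MEC = 21.50 + 3.60x.
Set SMC = demand: 21.50 + 3.60x = 193.50 - 3.53x → x* = 24.1234.
The Pigouvian tax equals MEC at x*: 3.73 + 0.52×24.1234 = 16.2742.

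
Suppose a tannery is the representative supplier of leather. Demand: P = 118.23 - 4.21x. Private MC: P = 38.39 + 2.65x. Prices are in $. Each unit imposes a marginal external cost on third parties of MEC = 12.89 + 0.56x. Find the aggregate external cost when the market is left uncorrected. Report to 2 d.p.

Market equilibrium (private): 38.39 + 2.65x = 118.23 - 4.21x → x_m = 11.6385.
Total external cost = ∫₀^{x_m} (12.89 + 0.56x) dx = 12.89×11.6385 + ½×0.56×11.6385² = 187.9476.

$187.95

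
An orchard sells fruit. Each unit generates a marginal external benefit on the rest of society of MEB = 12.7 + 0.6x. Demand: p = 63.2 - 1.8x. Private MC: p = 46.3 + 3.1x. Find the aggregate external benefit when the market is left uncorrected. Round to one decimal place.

47.4

Market equilibrium (private): 46.3 + 3.1x = 63.2 - 1.8x → x_m = 3.4490.
Total external benefit = ∫₀^{x_m} (12.7 + 0.6x) dx = 12.7×3.4490 + ½×0.6×3.4490² = 47.3710.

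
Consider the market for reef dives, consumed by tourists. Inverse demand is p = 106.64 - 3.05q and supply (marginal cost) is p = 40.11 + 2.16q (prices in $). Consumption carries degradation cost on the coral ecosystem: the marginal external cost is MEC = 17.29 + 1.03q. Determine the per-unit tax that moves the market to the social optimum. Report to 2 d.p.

tax = $25.42 per unit

Social marginal benefit = demand − MEC = 89.35 - 4.08q.
Set SMB = MC: 89.35 - 4.08q = 40.11 + 2.16q → q* = 7.8910.
The Pigouvian tax equals MEC at q*: 17.29 + 1.03×7.8910 = 25.4177.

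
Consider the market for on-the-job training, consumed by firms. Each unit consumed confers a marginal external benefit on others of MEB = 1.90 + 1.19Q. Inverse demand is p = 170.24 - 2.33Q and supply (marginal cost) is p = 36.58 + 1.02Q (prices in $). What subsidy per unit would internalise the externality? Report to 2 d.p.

subsidy = $76.58 per unit

Social marginal benefit = demand + MEB = 172.14 - 1.14Q.
Set SMB = MC: 172.14 - 1.14Q = 36.58 + 1.02Q → Q* = 62.7593.
The Pigouvian subsidy equals MEB at Q*: 1.90 + 1.19×62.7593 = 76.5836.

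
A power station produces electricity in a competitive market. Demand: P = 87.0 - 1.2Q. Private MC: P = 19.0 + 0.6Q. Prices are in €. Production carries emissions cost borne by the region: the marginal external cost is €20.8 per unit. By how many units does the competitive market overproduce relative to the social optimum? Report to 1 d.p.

11.6 units

Market equilibrium (private): 19.0 + 0.6Q = 87.0 - 1.2Q → Q_m = 37.7778.
Social marginal cost = private MC + MEC = 39.8 + 0.6Q.
Set SMC = demand: 39.8 + 0.6Q = 87.0 - 1.2Q → Q* = 26.2222.
Gap = |37.7778 − 26.2222| = 11.5556.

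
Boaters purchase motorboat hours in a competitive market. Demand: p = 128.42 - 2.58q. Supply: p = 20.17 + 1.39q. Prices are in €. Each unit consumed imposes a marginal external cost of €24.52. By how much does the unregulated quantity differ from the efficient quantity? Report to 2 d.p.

Market equilibrium (private): 20.17 + 1.39q = 128.42 - 2.58q → q_m = 27.2670.
Social marginal benefit = demand − MEC = 103.90 - 2.58q.
Set SMB = MC: 103.90 - 2.58q = 20.17 + 1.39q → q* = 21.0907.
Gap = |27.2670 − 21.0907| = 6.1763.

6.18 units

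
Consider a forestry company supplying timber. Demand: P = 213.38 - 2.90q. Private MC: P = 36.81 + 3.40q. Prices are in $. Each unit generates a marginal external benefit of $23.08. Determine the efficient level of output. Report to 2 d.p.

q* = 31.69

Social marginal cost = private MC − MEB = 13.73 + 3.40q.
Set SMC = demand: 13.73 + 3.40q = 213.38 - 2.90q → q* = 31.6905.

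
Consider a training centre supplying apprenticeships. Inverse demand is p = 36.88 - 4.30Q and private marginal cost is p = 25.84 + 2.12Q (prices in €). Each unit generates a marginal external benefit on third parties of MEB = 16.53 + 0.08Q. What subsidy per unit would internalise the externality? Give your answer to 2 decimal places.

Social marginal cost = private MC − MEB = 9.31 + 2.04Q.
Set SMC = demand: 9.31 + 2.04Q = 36.88 - 4.30Q → Q* = 4.3486.
The Pigouvian subsidy equals MEB at Q*: 16.53 + 0.08×4.3486 = 16.8779.

subsidy = €16.88 per unit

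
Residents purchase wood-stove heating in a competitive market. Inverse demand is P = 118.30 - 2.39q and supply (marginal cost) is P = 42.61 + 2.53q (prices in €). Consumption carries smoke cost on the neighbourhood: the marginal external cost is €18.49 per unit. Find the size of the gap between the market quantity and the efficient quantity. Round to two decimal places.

Market equilibrium (private): 42.61 + 2.53q = 118.30 - 2.39q → q_m = 15.3841.
Social marginal benefit = demand − MEC = 99.81 - 2.39q.
Set SMB = MC: 99.81 - 2.39q = 42.61 + 2.53q → q* = 11.6260.
Gap = |15.3841 − 11.6260| = 3.7581.

3.76 units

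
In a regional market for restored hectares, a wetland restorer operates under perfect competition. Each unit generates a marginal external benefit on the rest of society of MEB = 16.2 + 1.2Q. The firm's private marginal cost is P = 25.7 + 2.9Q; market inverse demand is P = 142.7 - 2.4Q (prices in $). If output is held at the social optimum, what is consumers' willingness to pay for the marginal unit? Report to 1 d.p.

Social marginal cost = private MC − MEB = 9.5 + 1.7Q.
Set SMC = demand: 9.5 + 1.7Q = 142.7 - 2.4Q → Q* = 32.4878.
Consumer price on the demand curve at Q*: 142.7 − 2.4×32.4878 = 64.7293.

P = $64.7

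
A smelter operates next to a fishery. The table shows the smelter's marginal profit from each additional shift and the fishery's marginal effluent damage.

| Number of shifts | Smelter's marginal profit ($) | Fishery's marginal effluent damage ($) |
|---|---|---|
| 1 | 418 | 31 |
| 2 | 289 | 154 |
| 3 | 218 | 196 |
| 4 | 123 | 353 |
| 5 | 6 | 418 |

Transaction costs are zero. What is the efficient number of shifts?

3

Bargaining reaches the level where marginal profit last exceeds marginal effluent damage.
That holds through level 3 (218 ≥ 196) but not at 4 (123 < 353).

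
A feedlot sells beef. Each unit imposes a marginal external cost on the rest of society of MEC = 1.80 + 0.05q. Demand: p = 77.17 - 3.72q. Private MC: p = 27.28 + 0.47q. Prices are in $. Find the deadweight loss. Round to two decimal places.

Market equilibrium (private): 27.28 + 0.47q = 77.17 - 3.72q → q_m = 11.9069.
Social marginal cost = private MC + MEC = 29.08 + 0.52q.
Set SMC = demand: 29.08 + 0.52q = 77.17 - 3.72q → q* = 11.3420.
The loss is the area between SMC and demand from q* to q_m; with linear curves that's a triangle of height MEC(q_m).
DWL = ½ × 0.5649 × 2.3953 = 0.6766.

DWL = $0.68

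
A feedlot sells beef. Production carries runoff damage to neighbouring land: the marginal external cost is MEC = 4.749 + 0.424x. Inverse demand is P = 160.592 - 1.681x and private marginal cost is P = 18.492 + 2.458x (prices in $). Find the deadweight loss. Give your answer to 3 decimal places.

DWL = $40.841

Market equilibrium (private): 18.492 + 2.458x = 160.592 - 1.681x → x_m = 34.3320.
Social marginal cost = private MC + MEC = 23.241 + 2.882x.
Set SMC = demand: 23.241 + 2.882x = 160.592 - 1.681x → x* = 30.1010.
The welfare-loss triangle has base |x_m − x*| and height MEC(x_m) (the vertical gap between SMC and demand is zero at x* and MEC at x_m).
DWL = ½ × 4.2310 × 19.3058 = 40.8414.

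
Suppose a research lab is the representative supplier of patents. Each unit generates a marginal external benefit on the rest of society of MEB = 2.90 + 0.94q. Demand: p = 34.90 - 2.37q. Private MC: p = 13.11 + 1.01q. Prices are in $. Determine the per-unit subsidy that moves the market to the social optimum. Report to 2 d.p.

subsidy = $12.41 per unit

Social marginal cost = private MC − MEB = 10.21 + 0.07q.
Set SMC = demand: 10.21 + 0.07q = 34.90 - 2.37q → q* = 10.1189.
The Pigouvian subsidy equals MEB at q*: 2.90 + 0.94×10.1189 = 12.4118.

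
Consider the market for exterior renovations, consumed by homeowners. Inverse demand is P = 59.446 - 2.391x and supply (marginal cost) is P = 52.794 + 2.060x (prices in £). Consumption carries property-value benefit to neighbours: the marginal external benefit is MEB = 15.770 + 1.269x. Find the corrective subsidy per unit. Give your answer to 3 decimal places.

subsidy = £24.712 per unit

Social marginal benefit = demand + MEB = 75.216 - 1.122x.
Set SMB = MC: 75.216 - 1.122x = 52.794 + 2.060x → x* = 7.0465.
The Pigouvian subsidy equals MEB at x*: 15.770 + 1.269×7.0465 = 24.7120.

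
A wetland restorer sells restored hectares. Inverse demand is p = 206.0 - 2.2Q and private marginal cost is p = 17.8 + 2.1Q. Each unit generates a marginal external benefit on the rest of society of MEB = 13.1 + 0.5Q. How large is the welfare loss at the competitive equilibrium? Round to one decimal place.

Market equilibrium (private): 17.8 + 2.1Q = 206.0 - 2.2Q → Q_m = 43.7674.
Social marginal cost = private MC − MEB = 4.7 + 1.6Q.
Set SMC = demand: 4.7 + 1.6Q = 206.0 - 2.2Q → Q* = 52.9737.
The loss is the area between SMC and demand from Q* to Q_m; with linear curves that's a triangle of height MEB(Q_m).
DWL = ½ × 9.2063 × 34.9837 = 161.0352.

DWL = 161.0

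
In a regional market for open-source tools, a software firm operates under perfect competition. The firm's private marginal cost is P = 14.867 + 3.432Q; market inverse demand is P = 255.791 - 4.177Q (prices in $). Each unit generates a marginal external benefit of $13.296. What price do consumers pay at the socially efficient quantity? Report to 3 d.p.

Social marginal cost = private MC − MEB = 1.571 + 3.432Q.
Set SMC = demand: 1.571 + 3.432Q = 255.791 - 4.177Q → Q* = 33.4104.
Consumer price on the demand curve at Q*: 255.791 − 4.177×33.4104 = 116.2358.

P = $116.236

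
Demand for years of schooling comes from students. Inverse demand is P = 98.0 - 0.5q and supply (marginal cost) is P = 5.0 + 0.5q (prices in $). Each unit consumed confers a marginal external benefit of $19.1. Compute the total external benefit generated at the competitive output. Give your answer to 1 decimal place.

$1776.3

Market equilibrium (private): 5.0 + 0.5q = 98.0 - 0.5q → q_m = 93.0000.
Total external benefit = MEB × q_m = 19.1 × 93.0000 = 1776.3000.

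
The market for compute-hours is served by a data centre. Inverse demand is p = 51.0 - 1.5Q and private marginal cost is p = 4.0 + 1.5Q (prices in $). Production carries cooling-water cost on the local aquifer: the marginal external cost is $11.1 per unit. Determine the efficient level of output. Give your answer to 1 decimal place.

Social marginal cost = private MC + MEC = 15.1 + 1.5Q.
Set SMC = demand: 15.1 + 1.5Q = 51.0 - 1.5Q → Q* = 11.9667.

Q* = 12.0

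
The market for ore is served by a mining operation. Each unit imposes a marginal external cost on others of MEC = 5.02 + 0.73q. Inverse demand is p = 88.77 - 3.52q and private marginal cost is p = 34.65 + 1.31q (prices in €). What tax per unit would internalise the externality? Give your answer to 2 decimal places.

Social marginal cost = private MC + MEC = 39.67 + 2.04q.
Set SMC = demand: 39.67 + 2.04q = 88.77 - 3.52q → q* = 8.8309.
The Pigouvian tax equals MEC at q*: 5.02 + 0.73×8.8309 = 11.4666.

tax = €11.47 per unit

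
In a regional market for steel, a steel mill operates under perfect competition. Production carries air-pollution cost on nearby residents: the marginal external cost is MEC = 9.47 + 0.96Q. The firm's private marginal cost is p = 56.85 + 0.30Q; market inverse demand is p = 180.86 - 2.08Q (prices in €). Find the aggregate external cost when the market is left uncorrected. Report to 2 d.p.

€1796.60

Market equilibrium (private): 56.85 + 0.30Q = 180.86 - 2.08Q → Q_m = 52.1050.
Total external cost = ∫₀^{Q_m} (9.47 + 0.96Q) dQ = 9.47×52.1050 + ½×0.96×52.1050² = 1796.6012.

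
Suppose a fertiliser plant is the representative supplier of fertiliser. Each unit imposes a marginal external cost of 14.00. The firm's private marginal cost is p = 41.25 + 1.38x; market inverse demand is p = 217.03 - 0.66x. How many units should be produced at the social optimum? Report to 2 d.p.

x* = 79.30

Social marginal cost = private MC + MEC = 55.25 + 1.38x.
Set SMC = demand: 55.25 + 1.38x = 217.03 - 0.66x → x* = 79.3039.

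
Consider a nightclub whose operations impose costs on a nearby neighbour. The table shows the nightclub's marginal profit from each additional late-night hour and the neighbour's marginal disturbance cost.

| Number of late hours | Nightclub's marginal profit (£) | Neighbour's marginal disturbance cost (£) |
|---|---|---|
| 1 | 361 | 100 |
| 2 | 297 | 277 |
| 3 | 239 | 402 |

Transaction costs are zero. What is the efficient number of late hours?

Bargaining reaches the level where marginal profit last exceeds marginal disturbance cost.
That holds through level 2 (297 ≥ 277) but not at 3 (239 < 402).

2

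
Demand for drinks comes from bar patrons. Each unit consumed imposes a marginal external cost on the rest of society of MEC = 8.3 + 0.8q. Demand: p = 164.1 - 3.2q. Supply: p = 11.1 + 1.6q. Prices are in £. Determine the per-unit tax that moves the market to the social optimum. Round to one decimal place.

tax = £29.0 per unit

Social marginal benefit = demand − MEC = 155.8 - 4.0q.
Set SMB = MC: 155.8 - 4.0q = 11.1 + 1.6q → q* = 25.8393.
The Pigouvian tax equals MEC at q*: 8.3 + 0.8×25.8393 = 28.9714.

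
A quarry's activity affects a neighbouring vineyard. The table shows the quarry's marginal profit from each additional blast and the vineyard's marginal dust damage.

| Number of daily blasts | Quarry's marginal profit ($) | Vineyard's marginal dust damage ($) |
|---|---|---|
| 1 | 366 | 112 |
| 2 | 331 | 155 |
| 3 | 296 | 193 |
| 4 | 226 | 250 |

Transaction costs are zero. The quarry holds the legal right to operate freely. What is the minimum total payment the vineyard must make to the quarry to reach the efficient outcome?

Left alone the quarry would choose level 4 (marginal profit stays positive).
Efficient level: k* = 3 (marginal profit ≥ marginal dust damage through 3).
The vineyard must at least cover the quarry's forgone profit from cutting 4→3: 226 = 226.

$226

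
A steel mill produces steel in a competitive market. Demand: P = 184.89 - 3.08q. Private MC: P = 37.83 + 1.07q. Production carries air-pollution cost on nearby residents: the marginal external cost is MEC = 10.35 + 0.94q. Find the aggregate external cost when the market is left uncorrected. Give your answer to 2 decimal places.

Market equilibrium (private): 37.83 + 1.07q = 184.89 - 3.08q → q_m = 35.4361.
Total external cost = ∫₀^{q_m} (10.35 + 0.94q) dq = 10.35×35.4361 + ½×0.94×35.4361² = 956.9507.

956.95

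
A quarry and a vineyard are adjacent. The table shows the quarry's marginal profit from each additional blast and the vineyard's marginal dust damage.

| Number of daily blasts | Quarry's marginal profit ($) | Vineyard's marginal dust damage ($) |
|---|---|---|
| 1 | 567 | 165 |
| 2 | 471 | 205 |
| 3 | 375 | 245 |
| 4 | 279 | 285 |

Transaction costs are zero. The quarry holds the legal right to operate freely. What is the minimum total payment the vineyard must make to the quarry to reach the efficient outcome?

$279

Left alone the quarry would choose level 4 (marginal profit stays positive).
Efficient level: k* = 3 (marginal profit ≥ marginal dust damage through 3).
The vineyard must at least cover the quarry's forgone profit from cutting 4→3: 279 = 279.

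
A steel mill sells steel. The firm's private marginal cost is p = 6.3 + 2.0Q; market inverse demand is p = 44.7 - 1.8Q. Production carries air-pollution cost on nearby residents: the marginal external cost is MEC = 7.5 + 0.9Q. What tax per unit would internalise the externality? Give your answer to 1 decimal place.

Social marginal cost = private MC + MEC = 13.8 + 2.9Q.
Set SMC = demand: 13.8 + 2.9Q = 44.7 - 1.8Q → Q* = 6.5745.
The Pigouvian tax equals MEC at Q*: 7.5 + 0.9×6.5745 = 13.4171.

tax = 13.4 per unit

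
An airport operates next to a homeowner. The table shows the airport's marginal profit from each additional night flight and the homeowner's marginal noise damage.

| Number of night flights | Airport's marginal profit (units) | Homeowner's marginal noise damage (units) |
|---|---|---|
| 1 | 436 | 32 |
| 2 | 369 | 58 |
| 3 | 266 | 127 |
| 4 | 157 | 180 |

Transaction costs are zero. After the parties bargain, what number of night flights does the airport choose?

3

Bargaining reaches the level where marginal profit last exceeds marginal noise damage.
That holds through level 3 (266 ≥ 127) but not at 4 (157 < 180).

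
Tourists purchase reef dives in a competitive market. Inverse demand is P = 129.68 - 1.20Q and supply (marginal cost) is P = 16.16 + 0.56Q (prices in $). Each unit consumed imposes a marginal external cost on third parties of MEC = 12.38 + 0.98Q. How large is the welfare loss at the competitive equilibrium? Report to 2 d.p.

DWL = $1042.67

Market equilibrium (private): 16.16 + 0.56Q = 129.68 - 1.20Q → Q_m = 64.5000.
Social marginal benefit = demand − MEC = 117.30 - 2.18Q.
Set SMB = MC: 117.30 - 2.18Q = 16.16 + 0.56Q → Q* = 36.9124.
Between Q* and Q_m the wedge MC − SMB runs linearly from 0 to MEC(Q_m), so the loss is a triangle.
DWL = ½ × 27.5876 × 75.5900 = 1042.6733.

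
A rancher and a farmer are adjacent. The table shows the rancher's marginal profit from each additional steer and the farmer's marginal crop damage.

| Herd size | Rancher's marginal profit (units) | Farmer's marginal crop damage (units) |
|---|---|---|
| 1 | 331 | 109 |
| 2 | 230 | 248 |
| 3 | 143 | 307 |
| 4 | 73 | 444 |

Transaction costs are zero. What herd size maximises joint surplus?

1

Bargaining reaches the level where marginal profit last exceeds marginal crop damage.
That holds through level 1 (331 ≥ 109) but not at 2 (230 < 248).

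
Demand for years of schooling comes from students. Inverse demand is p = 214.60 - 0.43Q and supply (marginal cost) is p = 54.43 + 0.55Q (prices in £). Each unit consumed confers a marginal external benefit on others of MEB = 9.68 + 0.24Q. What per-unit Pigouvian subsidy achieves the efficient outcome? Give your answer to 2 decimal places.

subsidy = £64.77 per unit

Social marginal benefit = demand + MEB = 224.28 - 0.19Q.
Set SMB = MC: 224.28 - 0.19Q = 54.43 + 0.55Q → Q* = 229.5270.
The Pigouvian subsidy equals MEB at Q*: 9.68 + 0.24×229.5270 = 64.7665.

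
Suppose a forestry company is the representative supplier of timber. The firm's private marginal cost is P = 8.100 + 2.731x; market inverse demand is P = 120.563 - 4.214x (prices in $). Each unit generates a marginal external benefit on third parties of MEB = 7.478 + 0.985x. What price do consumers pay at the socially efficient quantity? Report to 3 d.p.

Social marginal cost = private MC − MEB = 0.622 + 1.746x.
Set SMC = demand: 0.622 + 1.746x = 120.563 - 4.214x → x* = 20.1243.
Consumer price on the demand curve at x*: 120.563 − 4.214×20.1243 = 35.7592.

P = $35.759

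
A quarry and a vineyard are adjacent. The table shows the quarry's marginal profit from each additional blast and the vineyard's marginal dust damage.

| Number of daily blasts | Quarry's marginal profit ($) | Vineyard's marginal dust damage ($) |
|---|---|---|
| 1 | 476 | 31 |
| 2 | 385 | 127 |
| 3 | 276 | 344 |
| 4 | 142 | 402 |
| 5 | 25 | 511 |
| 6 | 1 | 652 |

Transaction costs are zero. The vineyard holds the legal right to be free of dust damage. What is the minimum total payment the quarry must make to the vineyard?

Efficient level: marginal profit ≥ marginal dust damage through level 2, so k* = 2.
With the vineyard holding the right, the quarry must at least compensate total damage at k*: 31 + 127 = 158.

$158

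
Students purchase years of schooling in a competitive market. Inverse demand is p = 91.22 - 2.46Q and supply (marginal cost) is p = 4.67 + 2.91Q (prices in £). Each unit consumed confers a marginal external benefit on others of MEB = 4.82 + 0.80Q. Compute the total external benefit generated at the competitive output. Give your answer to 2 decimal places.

Market equilibrium (private): 4.67 + 2.91Q = 91.22 - 2.46Q → Q_m = 16.1173.
Total external benefit = ∫₀^{Q_m} (4.82 + 0.80Q) dQ = 4.82×16.1173 + ½×0.80×16.1173² = 181.5923.

£181.59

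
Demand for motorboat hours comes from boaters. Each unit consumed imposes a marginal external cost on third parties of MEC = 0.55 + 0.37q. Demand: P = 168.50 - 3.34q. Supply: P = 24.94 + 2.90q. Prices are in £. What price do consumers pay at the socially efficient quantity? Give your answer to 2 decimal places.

P = £96.24

Social marginal benefit = demand − MEC = 167.95 - 3.71q.
Set SMB = MC: 167.95 - 3.71q = 24.94 + 2.90q → q* = 21.6354.
Consumer price on the demand curve at q*: 168.50 − 3.34×21.6354 = 96.2378.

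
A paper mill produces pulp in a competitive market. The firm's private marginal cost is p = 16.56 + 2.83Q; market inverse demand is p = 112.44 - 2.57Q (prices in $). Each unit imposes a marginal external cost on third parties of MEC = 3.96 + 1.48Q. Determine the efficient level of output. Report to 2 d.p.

Social marginal cost = private MC + MEC = 20.52 + 4.31Q.
Set SMC = demand: 20.52 + 4.31Q = 112.44 - 2.57Q → Q* = 13.3605.

Q* = 13.36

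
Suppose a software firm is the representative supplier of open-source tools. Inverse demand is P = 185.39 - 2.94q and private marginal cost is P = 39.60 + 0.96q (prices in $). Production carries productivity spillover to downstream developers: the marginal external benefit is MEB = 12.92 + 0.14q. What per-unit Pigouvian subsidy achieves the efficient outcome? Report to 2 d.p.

subsidy = $18.83 per unit

Social marginal cost = private MC − MEB = 26.68 + 0.82q.
Set SMC = demand: 26.68 + 0.82q = 185.39 - 2.94q → q* = 42.2101.
The Pigouvian subsidy equals MEB at q*: 12.92 + 0.14×42.2101 = 18.8294.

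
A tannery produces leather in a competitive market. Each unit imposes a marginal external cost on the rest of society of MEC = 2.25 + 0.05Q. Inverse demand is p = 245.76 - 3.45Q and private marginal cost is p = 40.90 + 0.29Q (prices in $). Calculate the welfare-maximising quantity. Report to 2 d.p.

Social marginal cost = private MC + MEC = 43.15 + 0.34Q.
Set SMC = demand: 43.15 + 0.34Q = 245.76 - 3.45Q → Q* = 53.4591.

Q* = 53.46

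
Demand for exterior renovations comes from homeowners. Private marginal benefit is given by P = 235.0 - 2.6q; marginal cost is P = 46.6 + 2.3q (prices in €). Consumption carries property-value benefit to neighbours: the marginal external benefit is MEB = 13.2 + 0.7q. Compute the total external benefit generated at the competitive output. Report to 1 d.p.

€1024.9

Market equilibrium (private): 46.6 + 2.3q = 235.0 - 2.6q → q_m = 38.4490.
Total external benefit = ∫₀^{q_m} (13.2 + 0.7q) dq = 13.2×38.4490 + ½×0.7×38.4490² = 1024.9408.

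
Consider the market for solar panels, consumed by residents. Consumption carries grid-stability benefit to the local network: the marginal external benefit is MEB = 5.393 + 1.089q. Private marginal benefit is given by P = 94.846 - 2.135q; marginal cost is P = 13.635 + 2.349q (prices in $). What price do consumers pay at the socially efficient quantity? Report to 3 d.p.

Social marginal benefit = demand + MEB = 100.239 - 1.046q.
Set SMB = MC: 100.239 - 1.046q = 13.635 + 2.349q → q* = 25.5093.
Consumer price on the demand curve at q*: 94.846 − 2.135×25.5093 = 40.3836.

P = $40.384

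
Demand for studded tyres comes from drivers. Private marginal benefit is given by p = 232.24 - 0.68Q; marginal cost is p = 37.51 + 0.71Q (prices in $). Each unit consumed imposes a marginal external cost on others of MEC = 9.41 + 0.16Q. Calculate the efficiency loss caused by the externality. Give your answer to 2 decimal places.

DWL = $326.72

Market equilibrium (private): 37.51 + 0.71Q = 232.24 - 0.68Q → Q_m = 140.0935.
Social marginal benefit = demand − MEC = 222.83 - 0.84Q.
Set SMB = MC: 222.83 - 0.84Q = 37.51 + 0.71Q → Q* = 119.5613.
Between Q* and Q_m the wedge MC − SMB runs linearly from 0 to MEC(Q_m), so the loss is a triangle.
DWL = ½ × 20.5322 × 31.8250 = 326.7186.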